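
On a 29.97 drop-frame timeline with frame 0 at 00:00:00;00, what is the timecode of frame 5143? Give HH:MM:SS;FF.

Each 10-minute DF block holds 10 × 60 × 30 − 9 × 2 = 17982 frames. 5143 ÷ 17982 → 0 full blocks, remainder 5143.
Within the partial block the first minute is 1800 frames and each further minute 1798, so 2 further minute boundaries passed. Total skipped labels = 18 × 0 + 2 × 2 = 4.
Non-drop label index = 5143 + 4 = 5147; at 30 labels/s that is 00:02:51:17, i.e. DF 00:02:51;17.

00:02:51;17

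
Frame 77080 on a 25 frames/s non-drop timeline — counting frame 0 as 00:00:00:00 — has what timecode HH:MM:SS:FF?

77080 ÷ 25 = 3083 full seconds, remainder 5 frames.
3083 s = 0 h 51 min 23 s.
Timecode: 00:51:23:05.

00:51:23:05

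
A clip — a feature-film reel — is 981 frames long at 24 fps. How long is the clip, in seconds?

40.875 seconds

Running time = 981 / (24) = 40.875 s.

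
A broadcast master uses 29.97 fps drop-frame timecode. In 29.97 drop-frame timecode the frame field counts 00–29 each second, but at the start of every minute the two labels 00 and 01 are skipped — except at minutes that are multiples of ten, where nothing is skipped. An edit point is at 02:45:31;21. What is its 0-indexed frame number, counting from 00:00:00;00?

297653

As if non-drop at 30 labels/s: (2 × 3600 + 45 × 60 + 31) × 30 + 21 = 297951.
Minute boundaries passed: 165; those not divisible by 10: 165 − 16 = 149; dropped labels = 2 × 149 = 298.
Actual frame index = 297951 − 298 = 297653.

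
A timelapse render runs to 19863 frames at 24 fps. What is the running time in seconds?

827.625 seconds

Running time = 19863 / (24) = 827.625 s.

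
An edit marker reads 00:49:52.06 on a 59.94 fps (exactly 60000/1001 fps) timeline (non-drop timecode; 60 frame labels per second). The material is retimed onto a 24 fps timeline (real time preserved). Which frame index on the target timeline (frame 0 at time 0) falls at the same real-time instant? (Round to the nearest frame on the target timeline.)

Source frame index: (0×3600 + 49×60 + 52) × 60 + 6 = 179526.
Real time: 179526 / (60000/1001) = 29950921/10000 s.
Target frame: (29950921/10000) × (24) = 89852763/1250 ≈ 71882.210 → 71882.

frame 71882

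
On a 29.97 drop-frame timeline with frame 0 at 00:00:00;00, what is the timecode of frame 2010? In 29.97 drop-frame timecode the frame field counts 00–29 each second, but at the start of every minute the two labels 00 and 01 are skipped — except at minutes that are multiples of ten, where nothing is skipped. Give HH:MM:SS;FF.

Each 10-minute DF block holds 10 × 60 × 30 − 9 × 2 = 17982 frames. 2010 ÷ 17982 → 0 full blocks, remainder 2010.
Within the partial block the first minute is 1800 frames and each further minute 1798, so 1 further minute boundary passed. Total skipped labels = 18 × 0 + 2 × 1 = 2.
Non-drop label index = 2010 + 2 = 2012; at 30 labels/s that is 00:01:07:02, i.e. DF 00:01:07;02.

00:01:07;02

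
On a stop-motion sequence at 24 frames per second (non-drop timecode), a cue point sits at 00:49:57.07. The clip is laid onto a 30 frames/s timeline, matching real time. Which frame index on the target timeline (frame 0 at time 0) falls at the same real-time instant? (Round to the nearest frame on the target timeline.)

Source frame index: (0×3600 + 49×60 + 57) × 24 + 7 = 71935.
Real time: 71935 / (24) = 71935/24 s.
Target frame: (71935/24) × (30) = 359675/4 ≈ 89918.750 → 89919.

frame 89919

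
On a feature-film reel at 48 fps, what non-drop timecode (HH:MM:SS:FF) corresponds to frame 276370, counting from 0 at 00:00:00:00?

01:35:57:34

276370 ÷ 48 = 5757 full seconds, remainder 34 frames.
5757 s = 1 h 35 min 57 s.
Timecode: 01:35:57:34.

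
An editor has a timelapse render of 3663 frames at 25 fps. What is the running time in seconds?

Running time = 3663 / (25) = 146.52 s.

146.52 seconds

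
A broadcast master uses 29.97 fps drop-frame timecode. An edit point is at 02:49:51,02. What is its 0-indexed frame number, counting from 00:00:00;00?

As if non-drop at 30 labels/s: (2 × 3600 + 49 × 60 + 51) × 30 + 2 = 305732.
Minute boundaries passed: 169; those not divisible by 10: 169 − 16 = 153; dropped labels = 2 × 153 = 306.
Actual frame index = 305732 − 306 = 305426.

305426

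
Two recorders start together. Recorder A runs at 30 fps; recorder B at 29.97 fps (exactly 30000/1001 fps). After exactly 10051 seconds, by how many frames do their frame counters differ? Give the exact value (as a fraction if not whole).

A emits 30 × 10051 = 301530 frames; B emits 30000/1001 × 10051 = 301530000/1001.
Difference = 301530/1001 frames (≈ 301.2288); B is behind A.

301530/1001 frames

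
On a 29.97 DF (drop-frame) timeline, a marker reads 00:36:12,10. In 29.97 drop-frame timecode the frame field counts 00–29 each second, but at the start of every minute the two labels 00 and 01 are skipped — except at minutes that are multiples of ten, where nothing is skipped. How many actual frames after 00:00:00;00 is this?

65104

Complete 10-minute blocks: 3, each 17982 frames → 53946.
Remaining 6 whole minutes in the current block: 1800 + 5 × 1798 = 10790 frames.
Within the current minute: 12 × 30 + 10 − 2 = 368 (labels ;00/;01 skipped at this minute). Total = 53946 + 10790 + 368 = 65104.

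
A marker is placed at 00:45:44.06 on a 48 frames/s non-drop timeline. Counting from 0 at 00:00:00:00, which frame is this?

131718

Total seconds to the label: (0 × 3600 + 45 × 60 + 44) = 2744.
Frame index = 2744 × 48 + 6 = 131718.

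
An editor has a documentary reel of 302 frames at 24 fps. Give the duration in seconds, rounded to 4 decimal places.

12.5833 seconds

Running time = 302 × 1/24 = 151/12 s ≈ 12.5833 s.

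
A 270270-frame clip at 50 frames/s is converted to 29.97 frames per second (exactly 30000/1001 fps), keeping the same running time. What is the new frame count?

162000 frames

Target frames = source frames × (target rate / source rate) = 270270 × (30000/1001)/(50) = 270270 × 600/1001 = 162000.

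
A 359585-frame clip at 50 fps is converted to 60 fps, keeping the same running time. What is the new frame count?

Target frames = source frames × (target rate / source rate) = 359585 × (60)/(50) = 359585 × 6/5 = 431502.

431502 frames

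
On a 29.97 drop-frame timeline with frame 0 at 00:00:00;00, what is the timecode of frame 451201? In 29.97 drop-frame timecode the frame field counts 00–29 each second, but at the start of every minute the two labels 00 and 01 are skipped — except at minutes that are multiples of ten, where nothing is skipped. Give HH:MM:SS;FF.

Ten DF minutes hold 17982 frames, so frame 451201 lies in block 25 (frames 449550–467531) with 1651 frames into that block.
The block's first minute is 1800 frames and the rest 1798 each; 1651 frames reaches minute 0, so 25 × 18 + 0 × 2 = 450 labels have been skipped so far.
Adding those back, label number 451201 + 450 = 451651 at 30 labels/s is 15055 s + 1 f = 4 h 10 min 55 s frame 1, i.e. 04:10:55;01.

04:10:55;01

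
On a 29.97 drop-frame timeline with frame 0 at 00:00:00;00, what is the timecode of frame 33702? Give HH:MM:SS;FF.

00:18:44;16

Ten DF minutes hold 17982 frames, so frame 33702 lies in block 1 (frames 17982–35963) with 15720 frames into that block.
The block's first minute is 1800 frames and the rest 1798 each; 15720 frames reaches minute 8, so 1 × 18 + 8 × 2 = 34 labels have been skipped so far.
Adding those back, label number 33702 + 34 = 33736 at 30 labels/s is 1124 s + 16 f = 0 h 18 min 44 s frame 16, i.e. 00:18:44;16.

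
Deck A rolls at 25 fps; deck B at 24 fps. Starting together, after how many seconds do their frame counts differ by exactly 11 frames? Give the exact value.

The gap grows by |24 − 25| = 1 frame per second.
Time for a 11-frame gap: 11 ÷ (1) = 11 s.

11 seconds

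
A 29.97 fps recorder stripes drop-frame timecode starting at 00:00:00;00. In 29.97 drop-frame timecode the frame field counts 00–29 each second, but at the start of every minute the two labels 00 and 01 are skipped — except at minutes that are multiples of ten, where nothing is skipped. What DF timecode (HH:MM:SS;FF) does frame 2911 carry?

00:01:37;03

Each 10-minute DF block holds 10 × 60 × 30 − 9 × 2 = 17982 frames. 2911 ÷ 17982 → 0 full blocks, remainder 2911.
Within the partial block the first minute is 1800 frames and each further minute 1798, so 1 further minute boundary passed. Total skipped labels = 18 × 0 + 2 × 1 = 2.
Non-drop label index = 2911 + 2 = 2913; at 30 labels/s that is 00:01:37:03, i.e. DF 00:01:37;03.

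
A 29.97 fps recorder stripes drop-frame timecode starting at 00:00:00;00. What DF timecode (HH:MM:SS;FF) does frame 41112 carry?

Each 10-minute DF block holds 10 × 60 × 30 − 9 × 2 = 17982 frames. 41112 ÷ 17982 → 2 full blocks, remainder 5148.
Within the partial block the first minute is 1800 frames and each further minute 1798, so 2 further minute boundaries passed. Total skipped labels = 18 × 2 + 2 × 2 = 40.
Non-drop label index = 41112 + 40 = 41152; at 30 labels/s that is 00:22:51:22, i.e. DF 00:22:51;22.

00:22:51;22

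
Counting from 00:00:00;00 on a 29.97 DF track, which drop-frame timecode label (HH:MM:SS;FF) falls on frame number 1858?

Each 10-minute DF block holds 10 × 60 × 30 − 9 × 2 = 17982 frames. 1858 ÷ 17982 → 0 full blocks, remainder 1858.
Within the partial block the first minute is 1800 frames and each further minute 1798, so 1 further minute boundary passed. Total skipped labels = 18 × 0 + 2 × 1 = 2.
Non-drop label index = 1858 + 2 = 1860; at 30 labels/s that is 00:01:02:00, i.e. DF 00:01:02;00.

00:01:02;00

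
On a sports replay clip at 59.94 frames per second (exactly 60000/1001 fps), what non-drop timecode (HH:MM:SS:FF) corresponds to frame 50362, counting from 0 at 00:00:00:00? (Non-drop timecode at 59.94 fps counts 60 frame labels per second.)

50362 ÷ 60 = 839 full seconds, remainder 22 frames.
839 s = 0 h 13 min 59 s.
Timecode: 00:13:59:22.

00:13:59:22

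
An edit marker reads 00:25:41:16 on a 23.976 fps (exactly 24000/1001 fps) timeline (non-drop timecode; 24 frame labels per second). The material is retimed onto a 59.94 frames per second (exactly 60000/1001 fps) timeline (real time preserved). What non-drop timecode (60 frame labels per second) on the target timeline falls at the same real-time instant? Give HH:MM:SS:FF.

00:25:41:40

Source frame index: (0×3600 + 25×60 + 41) × 24 + 16 = 37000.
Real time: 37000 / (24000/1001) = 37037/24 s.
Target frame: (37037/24) × (60000/1001) = 92500.
At 60 labels/s: frame 92500 → 00:25:41:40.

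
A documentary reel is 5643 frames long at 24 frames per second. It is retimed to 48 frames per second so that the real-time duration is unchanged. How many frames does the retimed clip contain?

11286 frames

Target frames = source frames × (target rate / source rate) = 5643 × (48)/(24) = 5643 × 2 = 11286.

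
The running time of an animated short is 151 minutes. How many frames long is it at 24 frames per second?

217440 frames

151 min = 9060 s.
Frames = 9060 × 24 = 217440.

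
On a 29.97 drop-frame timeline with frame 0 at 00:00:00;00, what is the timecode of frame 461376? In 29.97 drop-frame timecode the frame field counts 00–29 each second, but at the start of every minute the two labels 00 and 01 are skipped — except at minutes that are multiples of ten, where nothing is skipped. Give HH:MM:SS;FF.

04:16:34;18

Each 10-minute DF block holds 10 × 60 × 30 − 9 × 2 = 17982 frames. 461376 ÷ 17982 → 25 full blocks, remainder 11826.
Within the partial block the first minute is 1800 frames and each further minute 1798, so 6 further minute boundaries passed. Total skipped labels = 18 × 25 + 2 × 6 = 462.
Non-drop label index = 461376 + 462 = 461838; at 30 labels/s that is 04:16:34:18, i.e. DF 04:16:34;18.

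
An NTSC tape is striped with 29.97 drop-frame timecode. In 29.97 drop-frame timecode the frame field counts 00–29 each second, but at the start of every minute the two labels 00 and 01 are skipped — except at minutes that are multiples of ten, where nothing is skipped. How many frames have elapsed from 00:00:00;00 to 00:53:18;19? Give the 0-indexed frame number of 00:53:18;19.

95863

As if non-drop at 30 labels/s: (0 × 3600 + 53 × 60 + 18) × 30 + 19 = 95959.
Minute boundaries passed: 53; those not divisible by 10: 53 − 5 = 48; dropped labels = 2 × 48 = 96.
Actual frame index = 95959 − 96 = 95863.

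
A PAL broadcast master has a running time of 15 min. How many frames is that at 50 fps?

45000 frames

15 min = 900 s.
Frames = 900 × 50 = 45000.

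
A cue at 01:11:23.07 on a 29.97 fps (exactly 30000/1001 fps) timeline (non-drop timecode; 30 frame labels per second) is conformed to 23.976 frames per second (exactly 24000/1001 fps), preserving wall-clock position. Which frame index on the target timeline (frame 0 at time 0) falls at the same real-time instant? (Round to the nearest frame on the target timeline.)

Source frame index: (1×3600 + 11×60 + 23) × 30 + 7 = 128497.
Real time: 128497 / (30000/1001) = 128625497/30000 s.
Target frame: (128625497/30000) × (24000/1001) = 513988/5 ≈ 102797.600 → 102798.

frame 102798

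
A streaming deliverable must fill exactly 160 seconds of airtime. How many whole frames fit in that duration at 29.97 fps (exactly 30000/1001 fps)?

4795 frames

Frames = 160 × 30000/1001 = 4800000/1001 ≈ 4795.2048.
Complete frames: 4795.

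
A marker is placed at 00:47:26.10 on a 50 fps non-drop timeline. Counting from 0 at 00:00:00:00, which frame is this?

Total seconds to the label: (0 × 3600 + 47 × 60 + 26) = 2846.
Frame index = 2846 × 50 + 10 = 142310.

142310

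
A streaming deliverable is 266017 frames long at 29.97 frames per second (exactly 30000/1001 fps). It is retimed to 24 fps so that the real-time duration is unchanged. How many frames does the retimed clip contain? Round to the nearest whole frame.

Frames at target rate = 266017 × (24) / (30000/1001) = 266283017/1250 ≈ 213026.414.
Nearest whole frame: 213026.

213026 frames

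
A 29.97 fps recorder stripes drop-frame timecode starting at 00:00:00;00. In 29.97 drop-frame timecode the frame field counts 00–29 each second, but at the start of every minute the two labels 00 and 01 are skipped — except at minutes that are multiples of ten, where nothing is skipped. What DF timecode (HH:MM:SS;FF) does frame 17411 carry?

Ten DF minutes hold 17982 frames, so frame 17411 lies in block 0 (frames 0–17981) with 17411 frames into that block.
The block's first minute is 1800 frames and the rest 1798 each; 17411 frames reaches minute 9, so 0 × 18 + 9 × 2 = 18 labels have been skipped so far.
Adding those back, label number 17411 + 18 = 17429 at 30 labels/s is 580 s + 29 f = 0 h 9 min 40 s frame 29, i.e. 00:09:40;29.

00:09:40;29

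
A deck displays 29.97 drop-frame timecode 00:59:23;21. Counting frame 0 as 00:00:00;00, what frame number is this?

106803

Complete 10-minute blocks: 5, each 17982 frames → 89910.
Remaining 9 whole minutes in the current block: 1800 + 8 × 1798 = 16184 frames.
Within the current minute: 23 × 30 + 21 − 2 = 709 (labels ;00/;01 skipped at this minute). Total = 89910 + 16184 + 709 = 106803.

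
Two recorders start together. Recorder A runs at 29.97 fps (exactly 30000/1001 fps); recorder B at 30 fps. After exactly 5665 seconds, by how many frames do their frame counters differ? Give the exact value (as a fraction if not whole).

A emits 30000/1001 × 5665 = 15450000/91 frames; B emits 30 × 5665 = 169950.
Difference = 15450/91 frames (≈ 169.7802); B is ahead of A.

15450/91 frames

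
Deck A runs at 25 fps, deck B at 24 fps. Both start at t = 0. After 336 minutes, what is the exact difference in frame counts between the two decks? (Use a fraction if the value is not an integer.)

20160 frames

336 min = 20160 s.
A emits 25 × 20160 = 504000 frames; B emits 24 × 20160 = 483840.
Difference = 20160 frames; B is behind A.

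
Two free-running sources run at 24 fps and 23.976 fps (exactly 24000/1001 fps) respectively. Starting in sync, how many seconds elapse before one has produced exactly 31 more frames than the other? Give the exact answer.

31031/24 seconds

The gap grows by |24000/1001 − 24| = 24/1001 frames per second.
Time for a 31-frame gap: 31 ÷ (24/1001) = 31031/24 s.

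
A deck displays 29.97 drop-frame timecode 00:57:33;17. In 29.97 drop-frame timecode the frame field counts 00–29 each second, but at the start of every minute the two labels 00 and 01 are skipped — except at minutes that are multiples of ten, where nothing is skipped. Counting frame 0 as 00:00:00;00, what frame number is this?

Complete 10-minute blocks: 5, each 17982 frames → 89910.
Remaining 7 whole minutes in the current block: 1800 + 6 × 1798 = 12588 frames.
Within the current minute: 33 × 30 + 17 − 2 = 1005 (labels ;00/;01 skipped at this minute). Total = 89910 + 12588 + 1005 = 103503.

103503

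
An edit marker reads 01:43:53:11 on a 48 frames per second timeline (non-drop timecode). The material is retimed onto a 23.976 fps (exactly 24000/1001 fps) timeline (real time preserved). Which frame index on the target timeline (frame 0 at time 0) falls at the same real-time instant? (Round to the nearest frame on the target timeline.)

Source frame index: (1×3600 + 43×60 + 53) × 48 + 11 = 299195.
Real time: 299195 / (48) = 299195/48 s.
Target frame: (299195/48) × (24000/1001) = 11507500/77 ≈ 149448.052 → 149448.

frame 149448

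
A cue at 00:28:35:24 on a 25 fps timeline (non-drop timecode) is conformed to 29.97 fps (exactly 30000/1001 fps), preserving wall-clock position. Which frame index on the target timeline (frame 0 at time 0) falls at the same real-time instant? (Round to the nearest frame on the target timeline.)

Source frame index: (0×3600 + 28×60 + 35) × 25 + 24 = 42899.
Real time: 42899 / (25) = 42899/25 s.
Target frame: (42899/25) × (30000/1001) = 51478800/1001 ≈ 51427.373 → 51427.

frame 51427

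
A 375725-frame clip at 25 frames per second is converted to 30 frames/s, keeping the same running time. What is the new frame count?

Target frames = source frames × (target rate / source rate) = 375725 × (30)/(25) = 375725 × 6/5 = 450870.

450870 frames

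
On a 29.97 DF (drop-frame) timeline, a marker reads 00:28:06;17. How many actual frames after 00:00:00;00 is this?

As if non-drop at 30 labels/s: (0 × 3600 + 28 × 60 + 6) × 30 + 17 = 50597.
Minute boundaries passed: 28; those not divisible by 10: 28 − 2 = 26; dropped labels = 2 × 26 = 52.
Actual frame index = 50597 − 52 = 50545.

50545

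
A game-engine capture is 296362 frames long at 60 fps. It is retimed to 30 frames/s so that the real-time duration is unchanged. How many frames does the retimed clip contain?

Frames at target rate = 296362 × (30) / (60) = 148181.

148181 frames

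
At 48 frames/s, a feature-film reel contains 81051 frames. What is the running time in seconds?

Running time = 81051 / (48) = 1688.5625 s.

1688.5625 seconds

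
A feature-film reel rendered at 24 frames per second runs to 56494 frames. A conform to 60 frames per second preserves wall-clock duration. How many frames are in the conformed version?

Target frames = source frames × (target rate / source rate) = 56494 × (60)/(24) = 56494 × 5/2 = 141235.

141235 frames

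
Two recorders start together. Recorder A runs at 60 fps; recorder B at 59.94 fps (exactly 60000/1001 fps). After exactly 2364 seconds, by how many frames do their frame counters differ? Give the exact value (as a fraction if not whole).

A emits 60 × 2364 = 141840 frames; B emits 60000/1001 × 2364 = 141840000/1001.
Difference = 141840/1001 frames (≈ 141.6983); B is behind A.

141840/1001 frames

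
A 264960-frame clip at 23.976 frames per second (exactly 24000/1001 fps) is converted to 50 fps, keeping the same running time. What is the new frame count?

Target frames = source frames × (target rate / source rate) = 264960 × (50)/(24000/1001) = 264960 × 1001/480 = 552552.

552552 frames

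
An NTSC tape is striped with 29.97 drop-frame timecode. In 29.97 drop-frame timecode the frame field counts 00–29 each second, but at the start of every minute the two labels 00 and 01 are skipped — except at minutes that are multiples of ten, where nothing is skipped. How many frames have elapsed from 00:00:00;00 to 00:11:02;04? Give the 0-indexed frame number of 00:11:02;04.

19844

As if non-drop at 30 labels/s: (0 × 3600 + 11 × 60 + 2) × 30 + 4 = 19864.
Minute boundaries passed: 11; those not divisible by 10: 11 − 1 = 10; dropped labels = 2 × 10 = 20.
Actual frame index = 19864 − 20 = 19844.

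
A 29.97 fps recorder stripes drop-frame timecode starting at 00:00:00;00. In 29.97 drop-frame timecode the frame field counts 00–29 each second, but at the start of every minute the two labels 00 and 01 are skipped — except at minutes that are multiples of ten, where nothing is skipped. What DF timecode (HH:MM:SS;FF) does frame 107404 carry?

00:59:43;22

Ten DF minutes hold 17982 frames, so frame 107404 lies in block 5 (frames 89910–107891) with 17494 frames into that block.
The block's first minute is 1800 frames and the rest 1798 each; 17494 frames reaches minute 9, so 5 × 18 + 9 × 2 = 108 labels have been skipped so far.
Adding those back, label number 107404 + 108 = 107512 at 30 labels/s is 3583 s + 22 f = 0 h 59 min 43 s frame 22, i.e. 00:59:43;22.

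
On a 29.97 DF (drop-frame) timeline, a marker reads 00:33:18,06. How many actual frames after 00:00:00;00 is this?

59886

As if non-drop at 30 labels/s: (0 × 3600 + 33 × 60 + 18) × 30 + 6 = 59946.
Minute boundaries passed: 33; those not divisible by 10: 33 − 3 = 30; dropped labels = 2 × 30 = 60.
Actual frame index = 59946 − 60 = 59886.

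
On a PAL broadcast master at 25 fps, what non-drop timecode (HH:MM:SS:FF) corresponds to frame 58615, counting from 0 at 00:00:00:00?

00:39:04:15

58615 ÷ 25 = 2344 full seconds, remainder 15 frames.
2344 s = 0 h 39 min 4 s.
Timecode: 00:39:04:15.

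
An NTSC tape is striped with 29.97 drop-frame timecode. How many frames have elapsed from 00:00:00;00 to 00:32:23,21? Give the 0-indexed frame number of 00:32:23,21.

As if non-drop at 30 labels/s: (0 × 3600 + 32 × 60 + 23) × 30 + 21 = 58311.
Minute boundaries passed: 32; those not divisible by 10: 32 − 3 = 29; dropped labels = 2 × 29 = 58.
Actual frame index = 58311 − 58 = 58253.

58253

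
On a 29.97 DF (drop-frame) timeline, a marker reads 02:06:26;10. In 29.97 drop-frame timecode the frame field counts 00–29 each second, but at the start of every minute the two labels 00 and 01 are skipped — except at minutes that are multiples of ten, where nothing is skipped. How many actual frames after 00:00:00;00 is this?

227362

Complete 10-minute blocks: 12, each 17982 frames → 215784.
Remaining 6 whole minutes in the current block: 1800 + 5 × 1798 = 10790 frames.
Within the current minute: 26 × 30 + 10 − 2 = 788 (labels ;00/;01 skipped at this minute). Total = 215784 + 10790 + 788 = 227362.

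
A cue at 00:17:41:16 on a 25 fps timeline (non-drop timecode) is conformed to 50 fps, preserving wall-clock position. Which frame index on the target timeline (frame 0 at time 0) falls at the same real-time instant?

frame 53082

Source frame index: (0×3600 + 17×60 + 41) × 25 + 16 = 26541.
Real time: 26541 / (25) = 26541/25 s.
Target frame: (26541/25) × (50) = 53082.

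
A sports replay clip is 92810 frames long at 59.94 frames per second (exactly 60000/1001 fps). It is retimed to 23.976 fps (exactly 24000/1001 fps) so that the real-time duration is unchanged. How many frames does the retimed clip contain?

Target frames = source frames × (target rate / source rate) = 92810 × (24000/1001)/(60000/1001) = 92810 × 2/5 = 37124.

37124 frames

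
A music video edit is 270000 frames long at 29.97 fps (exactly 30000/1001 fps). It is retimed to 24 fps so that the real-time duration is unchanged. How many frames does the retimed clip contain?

216216 frames

Target frames = source frames × (target rate / source rate) = 270000 × (24)/(30000/1001) = 270000 × 1001/1250 = 216216.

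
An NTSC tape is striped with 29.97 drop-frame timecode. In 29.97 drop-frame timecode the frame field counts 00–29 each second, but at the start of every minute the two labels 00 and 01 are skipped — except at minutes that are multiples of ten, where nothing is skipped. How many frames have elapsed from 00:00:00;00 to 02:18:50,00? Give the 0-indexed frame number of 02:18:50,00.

249650

Complete 10-minute blocks: 13, each 17982 frames → 233766.
Remaining 8 whole minutes in the current block: 1800 + 7 × 1798 = 14386 frames.
Within the current minute: 50 × 30 + 0 − 2 = 1498 (labels ;00/;01 skipped at this minute). Total = 233766 + 14386 + 1498 = 249650.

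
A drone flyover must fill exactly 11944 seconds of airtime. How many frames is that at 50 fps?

Frames = 11944 × 50 = 597200.

597200 frames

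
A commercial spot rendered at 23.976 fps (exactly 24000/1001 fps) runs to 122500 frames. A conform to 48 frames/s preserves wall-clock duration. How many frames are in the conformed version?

245245 frames

Target frames = source frames × (target rate / source rate) = 122500 × (48)/(24000/1001) = 122500 × 1001/500 = 245245.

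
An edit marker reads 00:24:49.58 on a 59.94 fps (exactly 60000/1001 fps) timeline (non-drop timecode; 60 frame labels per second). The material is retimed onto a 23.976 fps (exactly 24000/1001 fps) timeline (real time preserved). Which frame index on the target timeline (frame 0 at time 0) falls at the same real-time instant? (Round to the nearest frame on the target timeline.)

Source frame index: (0×3600 + 24×60 + 49) × 60 + 58 = 89398.
Real time: 89398 / (60000/1001) = 44743699/30000 s.
Target frame: (44743699/30000) × (24000/1001) = 178796/5 ≈ 35759.200 → 35759.

frame 35759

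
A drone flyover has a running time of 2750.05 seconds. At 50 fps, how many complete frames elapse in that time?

Frames = 2750.05 × 50 = 275005/2 ≈ 137502.5000.
Complete frames: 137502.

137502 frames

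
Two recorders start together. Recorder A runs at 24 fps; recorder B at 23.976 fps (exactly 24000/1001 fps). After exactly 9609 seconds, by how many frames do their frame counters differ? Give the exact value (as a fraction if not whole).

230616/1001 frames

A emits 24 × 9609 = 230616 frames; B emits 24000/1001 × 9609 = 230616000/1001.
Difference = 230616/1001 frames (≈ 230.3856); B is behind A.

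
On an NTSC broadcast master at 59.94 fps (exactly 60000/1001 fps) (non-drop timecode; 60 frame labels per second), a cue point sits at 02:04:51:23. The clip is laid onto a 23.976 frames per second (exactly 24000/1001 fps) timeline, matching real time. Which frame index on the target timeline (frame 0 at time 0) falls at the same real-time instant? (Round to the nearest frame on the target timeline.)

Source frame index: (2×3600 + 4×60 + 51) × 60 + 23 = 449483.
Real time: 449483 / (60000/1001) = 449932483/60000 s.
Target frame: (449932483/60000) × (24000/1001) = 898966/5 ≈ 179793.200 → 179793.

frame 179793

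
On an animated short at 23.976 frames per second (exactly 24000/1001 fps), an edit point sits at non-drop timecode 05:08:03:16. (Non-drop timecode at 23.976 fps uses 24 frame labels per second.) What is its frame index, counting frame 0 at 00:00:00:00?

frame 443608

Total seconds to the label: (5 × 3600 + 8 × 60 + 3) = 18483.
Frame index = 18483 × 24 + 16 = 443608.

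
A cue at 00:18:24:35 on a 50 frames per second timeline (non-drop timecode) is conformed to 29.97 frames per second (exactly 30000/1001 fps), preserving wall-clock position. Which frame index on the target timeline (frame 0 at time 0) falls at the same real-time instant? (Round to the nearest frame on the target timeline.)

frame 33108

Source frame index: (0×3600 + 18×60 + 24) × 50 + 35 = 55235.
Real time: 55235 / (50) = 11047/10 s.
Target frame: (11047/10) × (30000/1001) = 33141000/1001 ≈ 33107.892 → 33108.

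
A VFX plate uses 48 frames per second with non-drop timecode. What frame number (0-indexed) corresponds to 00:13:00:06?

37446

Total seconds to the label: (0 × 3600 + 13 × 60 + 0) = 780.
Frame index = 780 × 48 + 6 = 37446.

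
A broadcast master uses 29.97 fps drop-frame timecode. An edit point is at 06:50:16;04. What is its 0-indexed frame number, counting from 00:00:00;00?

737746

As if non-drop at 30 labels/s: (6 × 3600 + 50 × 60 + 16) × 30 + 4 = 738484.
Minute boundaries passed: 410; those not divisible by 10: 410 − 41 = 369; dropped labels = 2 × 369 = 738.
Actual frame index = 738484 − 738 = 737746.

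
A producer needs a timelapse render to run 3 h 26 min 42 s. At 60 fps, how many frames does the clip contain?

744120 frames

3 h 26 min 42 s = 12402 s.
Frames = 12402 × 60 = 744120.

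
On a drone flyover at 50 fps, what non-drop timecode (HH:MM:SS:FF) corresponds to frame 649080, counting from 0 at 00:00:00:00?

03:36:21:30

649080 ÷ 50 = 12981 full seconds, remainder 30 frames.
12981 s = 3 h 36 min 21 s.
Timecode: 03:36:21:30.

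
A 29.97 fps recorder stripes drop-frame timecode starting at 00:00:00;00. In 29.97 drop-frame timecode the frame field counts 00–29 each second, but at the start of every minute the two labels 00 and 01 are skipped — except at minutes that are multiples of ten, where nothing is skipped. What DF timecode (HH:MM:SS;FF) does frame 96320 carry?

Ten DF minutes hold 17982 frames, so frame 96320 lies in block 5 (frames 89910–107891) with 6410 frames into that block.
The block's first minute is 1800 frames and the rest 1798 each; 6410 frames reaches minute 3, so 5 × 18 + 3 × 2 = 96 labels have been skipped so far.
Adding those back, label number 96320 + 96 = 96416 at 30 labels/s is 3213 s + 26 f = 0 h 53 min 33 s frame 26, i.e. 00:53:33;26.

00:53:33;26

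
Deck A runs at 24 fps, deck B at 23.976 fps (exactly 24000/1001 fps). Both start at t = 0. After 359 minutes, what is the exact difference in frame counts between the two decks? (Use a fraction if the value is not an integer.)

359 min = 21540 s.
A emits 24 × 21540 = 516960 frames; B emits 24000/1001 × 21540 = 516960000/1001.
Difference = 516960/1001 frames (≈ 516.4436); B is behind A.

516960/1001 frames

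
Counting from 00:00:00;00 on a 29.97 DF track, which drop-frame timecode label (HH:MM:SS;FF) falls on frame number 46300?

00:25:44;26

Each 10-minute DF block holds 10 × 60 × 30 − 9 × 2 = 17982 frames. 46300 ÷ 17982 → 2 full blocks, remainder 10336.
Within the partial block the first minute is 1800 frames and each further minute 1798, so 5 further minute boundaries passed. Total skipped labels = 18 × 2 + 2 × 5 = 46.
Non-drop label index = 46300 + 46 = 46346; at 30 labels/s that is 00:25:44:26, i.e. DF 00:25:44;26.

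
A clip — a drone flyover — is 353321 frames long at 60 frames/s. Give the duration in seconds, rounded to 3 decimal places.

Running time = 353321 × 1/60 = 353321/60 s ≈ 5888.683 s.

5888.683 seconds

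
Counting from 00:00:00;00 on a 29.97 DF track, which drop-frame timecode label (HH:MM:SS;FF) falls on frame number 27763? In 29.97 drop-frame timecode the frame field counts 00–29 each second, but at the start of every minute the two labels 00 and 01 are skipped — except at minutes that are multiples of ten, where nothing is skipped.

Each 10-minute DF block holds 10 × 60 × 30 − 9 × 2 = 17982 frames. 27763 ÷ 17982 → 1 full block, remainder 9781.
Within the partial block the first minute is 1800 frames and each further minute 1798, so 5 further minute boundaries passed. Total skipped labels = 18 × 1 + 2 × 5 = 28.
Non-drop label index = 27763 + 28 = 27791; at 30 labels/s that is 00:15:26:11, i.e. DF 00:15:26;11.

00:15:26;11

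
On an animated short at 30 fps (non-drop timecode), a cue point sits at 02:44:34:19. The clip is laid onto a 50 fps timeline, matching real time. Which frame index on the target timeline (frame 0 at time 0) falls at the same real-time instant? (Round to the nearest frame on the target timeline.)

Source frame index: (2×3600 + 44×60 + 34) × 30 + 19 = 296239.
Real time: 296239 / (30) = 296239/30 s.
Target frame: (296239/30) × (50) = 1481195/3 ≈ 493731.667 → 493732.

frame 493732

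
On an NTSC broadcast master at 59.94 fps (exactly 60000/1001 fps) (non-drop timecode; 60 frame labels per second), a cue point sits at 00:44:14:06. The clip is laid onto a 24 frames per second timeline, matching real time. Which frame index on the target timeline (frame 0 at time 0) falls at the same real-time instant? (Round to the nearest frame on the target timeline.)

frame 63762

Source frame index: (0×3600 + 44×60 + 14) × 60 + 6 = 159246.
Real time: 159246 / (60000/1001) = 26567541/10000 s.
Target frame: (26567541/10000) × (24) = 79702623/1250 ≈ 63762.098 → 63762.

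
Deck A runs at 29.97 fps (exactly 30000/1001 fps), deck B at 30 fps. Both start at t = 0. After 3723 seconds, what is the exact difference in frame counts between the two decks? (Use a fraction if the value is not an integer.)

A emits 30000/1001 × 3723 = 111690000/1001 frames; B emits 30 × 3723 = 111690.
Difference = 111690/1001 frames (≈ 111.5784); B is ahead of A.

111690/1001 frames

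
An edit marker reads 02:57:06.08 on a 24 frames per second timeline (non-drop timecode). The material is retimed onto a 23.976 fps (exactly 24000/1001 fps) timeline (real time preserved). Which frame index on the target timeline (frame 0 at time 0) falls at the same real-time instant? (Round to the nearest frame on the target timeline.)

Source frame index: (2×3600 + 57×60 + 6) × 24 + 8 = 255032.
Real time: 255032 / (24) = 31879/3 s.
Target frame: (31879/3) × (24000/1001) = 255032000/1001 ≈ 254777.223 → 254777.

frame 254777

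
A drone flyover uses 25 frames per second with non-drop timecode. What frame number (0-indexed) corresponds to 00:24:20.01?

Total seconds to the label: (0 × 3600 + 24 × 60 + 20) = 1460.
Frame index = 1460 × 25 + 1 = 36501.

36501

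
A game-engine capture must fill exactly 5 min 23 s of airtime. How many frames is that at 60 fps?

5 min 23 s = 323 s.
Frames = 323 × 60 = 19380.

19380 frames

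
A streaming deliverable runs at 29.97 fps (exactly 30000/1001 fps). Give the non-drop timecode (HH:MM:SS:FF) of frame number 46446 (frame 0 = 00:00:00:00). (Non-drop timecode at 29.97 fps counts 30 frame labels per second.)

00:25:48:06

46446 ÷ 30 = 1548 full seconds, remainder 6 frames.
1548 s = 0 h 25 min 48 s.
Timecode: 00:25:48:06.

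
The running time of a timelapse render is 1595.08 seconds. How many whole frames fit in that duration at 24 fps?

38281 frames

Frames = 1595.08 × 24 = 957048/25 ≈ 38281.9200.
Complete frames: 38281.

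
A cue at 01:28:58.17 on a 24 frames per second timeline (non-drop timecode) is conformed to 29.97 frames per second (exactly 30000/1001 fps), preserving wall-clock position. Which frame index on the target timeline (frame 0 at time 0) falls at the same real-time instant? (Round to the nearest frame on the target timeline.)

Source frame index: (1×3600 + 28×60 + 58) × 24 + 17 = 128129.
Real time: 128129 / (24) = 128129/24 s.
Target frame: (128129/24) × (30000/1001) = 160161250/1001 ≈ 160001.249 → 160001.

frame 160001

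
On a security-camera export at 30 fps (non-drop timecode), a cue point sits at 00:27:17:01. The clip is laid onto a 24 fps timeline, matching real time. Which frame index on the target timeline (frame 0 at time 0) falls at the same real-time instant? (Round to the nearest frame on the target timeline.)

frame 39289

Source frame index: (0×3600 + 27×60 + 17) × 30 + 1 = 49111.
Real time: 49111 / (30) = 49111/30 s.
Target frame: (49111/30) × (24) = 196444/5 ≈ 39288.800 → 39289.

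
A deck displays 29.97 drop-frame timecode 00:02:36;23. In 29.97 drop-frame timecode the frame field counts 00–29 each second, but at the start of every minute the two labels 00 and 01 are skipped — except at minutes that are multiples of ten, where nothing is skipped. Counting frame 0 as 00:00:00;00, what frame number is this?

As if non-drop at 30 labels/s: (0 × 3600 + 2 × 60 + 36) × 30 + 23 = 4703.
Minute boundaries passed: 2; those not divisible by 10: 2 − 0 = 2; dropped labels = 2 × 2 = 4.
Actual frame index = 4703 − 4 = 4699.

4699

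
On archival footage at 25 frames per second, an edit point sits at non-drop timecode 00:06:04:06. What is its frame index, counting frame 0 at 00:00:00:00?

Total seconds to the label: (0 × 3600 + 6 × 60 + 4) = 364.
Frame index = 364 × 25 + 6 = 9106.

9106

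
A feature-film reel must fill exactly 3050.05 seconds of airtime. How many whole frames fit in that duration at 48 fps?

146402 frames

Frames = 3050.05 × 48 = 732012/5 ≈ 146402.4000.
Complete frames: 146402.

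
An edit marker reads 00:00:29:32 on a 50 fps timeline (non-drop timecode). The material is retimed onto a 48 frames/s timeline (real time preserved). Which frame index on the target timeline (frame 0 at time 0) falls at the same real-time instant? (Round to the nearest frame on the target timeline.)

Source frame index: (0×3600 + 0×60 + 29) × 50 + 32 = 1482.
Real time: 1482 / (50) = 741/25 s.
Target frame: (741/25) × (48) = 35568/25 ≈ 1422.720 → 1423.

frame 1423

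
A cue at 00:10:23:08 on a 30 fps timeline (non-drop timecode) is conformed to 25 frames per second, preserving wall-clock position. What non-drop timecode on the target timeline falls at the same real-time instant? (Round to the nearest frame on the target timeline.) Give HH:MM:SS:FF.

Source frame index: (0×3600 + 10×60 + 23) × 30 + 8 = 18698.
Real time: 18698 / (30) = 9349/15 s.
Target frame: (9349/15) × (25) = 46745/3 ≈ 15581.667 → 15582.
At 25 labels/s: frame 15582 → 00:10:23:07.

00:10:23:07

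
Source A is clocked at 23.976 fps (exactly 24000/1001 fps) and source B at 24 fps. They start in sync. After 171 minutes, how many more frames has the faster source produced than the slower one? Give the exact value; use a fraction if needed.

246240/1001 frames

171 min = 10260 s.
A emits 24000/1001 × 10260 = 246240000/1001 frames; B emits 24 × 10260 = 246240.
Difference = 246240/1001 frames (≈ 245.9940); B is ahead of A.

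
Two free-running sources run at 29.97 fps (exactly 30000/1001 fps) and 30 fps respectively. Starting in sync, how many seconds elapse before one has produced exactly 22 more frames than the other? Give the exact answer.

11011/15 seconds

The gap grows by |30 − 30000/1001| = 30/1001 frames per second.
Time for a 22-frame gap: 22 ÷ (30/1001) = 11011/15 s.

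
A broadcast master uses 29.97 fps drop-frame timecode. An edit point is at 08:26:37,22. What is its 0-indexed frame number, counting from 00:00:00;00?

Complete 10-minute blocks: 50, each 17982 frames → 899100.
Remaining 6 whole minutes in the current block: 1800 + 5 × 1798 = 10790 frames.
Within the current minute: 37 × 30 + 22 − 2 = 1130 (labels ;00/;01 skipped at this minute). Total = 899100 + 10790 + 1130 = 911020.

911020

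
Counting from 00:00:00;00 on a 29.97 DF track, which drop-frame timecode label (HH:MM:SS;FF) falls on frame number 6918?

Each 10-minute DF block holds 10 × 60 × 30 − 9 × 2 = 17982 frames. 6918 ÷ 17982 → 0 full blocks, remainder 6918.
Within the partial block the first minute is 1800 frames and each further minute 1798, so 3 further minute boundaries passed. Total skipped labels = 18 × 0 + 2 × 3 = 6.
Non-drop label index = 6918 + 6 = 6924; at 30 labels/s that is 00:03:50:24, i.e. DF 00:03:50;24.

00:03:50;24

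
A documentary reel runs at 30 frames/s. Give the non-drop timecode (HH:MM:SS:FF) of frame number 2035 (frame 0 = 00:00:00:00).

2035 ÷ 30 = 67 full seconds, remainder 25 frames.
67 s = 0 h 1 min 7 s.
Timecode: 00:01:07:25.

00:01:07:25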